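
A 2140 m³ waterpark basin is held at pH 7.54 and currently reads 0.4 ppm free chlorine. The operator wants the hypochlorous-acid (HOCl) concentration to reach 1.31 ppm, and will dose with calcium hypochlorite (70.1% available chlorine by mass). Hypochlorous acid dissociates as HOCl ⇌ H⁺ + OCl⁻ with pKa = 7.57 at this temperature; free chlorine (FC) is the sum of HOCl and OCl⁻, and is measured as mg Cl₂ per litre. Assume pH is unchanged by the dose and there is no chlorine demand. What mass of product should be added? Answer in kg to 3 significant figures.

Volume: 2140 m³ = 2,140,000 L.
[OCl⁻]/[HOCl] = 10^(pH − pKa) = 10^(7.54 − 7.57) = 0.9333; fraction as HOCl = 1/(1 + 0.9333) = 0.5173.
Free chlorine required for 1.31 ppm HOCl: 1.31 / 0.5173 = 2.533 ppm.
FC to add: 2.533 − 0.4 = 2.133 mg/L as Cl₂.
Cl₂ equivalent: 2.133 mg/L × 2,140,000 L = 4564 g.
Product at 70.1% available Cl: 4564 / 0.701 = 6510 g.

6.51 kg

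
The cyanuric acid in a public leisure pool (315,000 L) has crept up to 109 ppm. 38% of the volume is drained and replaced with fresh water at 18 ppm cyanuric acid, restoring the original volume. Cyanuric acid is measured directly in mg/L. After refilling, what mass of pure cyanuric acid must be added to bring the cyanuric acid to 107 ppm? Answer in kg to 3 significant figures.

10.3 kg

After draining 38% and refilling: 109 × 0.62 + 18 × 0.38 = 74.42 ppm.
Deficit to target: 107 − 74.42 = 32.58 mg/L.
Mass: 32.58 mg/L × 315,000 L = 10,260 g cyanuric acid.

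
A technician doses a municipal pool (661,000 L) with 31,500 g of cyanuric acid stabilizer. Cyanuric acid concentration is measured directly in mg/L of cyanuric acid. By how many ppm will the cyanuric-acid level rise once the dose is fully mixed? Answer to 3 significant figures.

Rise: 31,500 g / 661,000 L × 1000 = 47.66 mg/L.

47.7 ppm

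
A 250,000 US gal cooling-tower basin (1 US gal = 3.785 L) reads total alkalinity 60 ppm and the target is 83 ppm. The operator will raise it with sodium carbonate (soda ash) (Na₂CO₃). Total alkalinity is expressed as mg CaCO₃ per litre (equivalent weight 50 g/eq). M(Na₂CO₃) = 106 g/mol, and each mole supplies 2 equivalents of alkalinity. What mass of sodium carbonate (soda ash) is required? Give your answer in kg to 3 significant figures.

Volume: 250,000 US gal × 3.785 L/gal = 946,250 L.
Alkalinity to add: (83 − 60) = 23 mg/L as CaCO₃ × 946,250 L = 21,760 g as CaCO₃.
Equivalents: 21,760 g ÷ 50 g/eq = 435.3 eq.
Each mole of Na₂CO₃ supplies 2 eq, so 435.3 / 2 = 217.6 mol.
Mass: 217.6 mol × 106 g/mol = 23,070 g.

23.1 kg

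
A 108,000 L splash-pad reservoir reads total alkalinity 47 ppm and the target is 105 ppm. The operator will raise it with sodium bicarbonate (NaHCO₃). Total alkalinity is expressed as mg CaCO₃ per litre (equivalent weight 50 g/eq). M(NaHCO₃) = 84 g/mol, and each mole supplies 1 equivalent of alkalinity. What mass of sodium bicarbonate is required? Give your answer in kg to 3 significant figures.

Alkalinity to add: (105 − 47) = 58 mg/L as CaCO₃ × 108,000 L = 6264 g as CaCO₃.
Equivalents: 6264 g ÷ 50 g/eq = 125.3 eq.
NaHCO₃ supplies 1 eq per mole → 125.3 mol.
Mass: 125.3 mol × 84 g/mol = 10,520 g.

10.5 kg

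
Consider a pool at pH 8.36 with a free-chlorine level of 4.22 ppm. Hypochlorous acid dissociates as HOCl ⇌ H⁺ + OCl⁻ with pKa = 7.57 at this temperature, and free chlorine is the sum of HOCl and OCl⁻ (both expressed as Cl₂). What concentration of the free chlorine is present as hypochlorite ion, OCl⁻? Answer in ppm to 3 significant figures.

[OCl⁻]/[HOCl] = 10^(pH − pKa) = 10^(8.36 − 7.57) = 10^0.79 = 6.166.
Fraction as HOCl = 1 / (1 + 6.166) = 0.1395.
OCl⁻ = (1 − 0.1395) × 4.22 ppm = 3.631 ppm.

3.63 ppm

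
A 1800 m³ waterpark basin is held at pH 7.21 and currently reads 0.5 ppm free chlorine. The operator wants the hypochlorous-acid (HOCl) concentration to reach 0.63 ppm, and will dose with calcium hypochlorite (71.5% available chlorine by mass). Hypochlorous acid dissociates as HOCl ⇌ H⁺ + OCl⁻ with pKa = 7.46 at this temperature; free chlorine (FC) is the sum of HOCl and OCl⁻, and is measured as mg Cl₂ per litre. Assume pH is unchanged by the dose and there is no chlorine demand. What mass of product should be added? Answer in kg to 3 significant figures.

1.22 kg

Volume: 1800 m³ = 1,800,000 L.
[OCl⁻]/[HOCl] = 10^(pH − pKa) = 10^(7.21 − 7.46) = 0.5623; fraction as HOCl = 1/(1 + 0.5623) = 0.6401.
Free chlorine required for 0.63 ppm HOCl: 0.63 / 0.6401 = 0.9843 ppm.
FC to add: 0.9843 − 0.5 = 0.4843 mg/L as Cl₂.
Cl₂ equivalent: 0.4843 mg/L × 1,800,000 L = 871.7 g.
Product at 71.5% available Cl: 871.7 / 0.715 = 1219 g.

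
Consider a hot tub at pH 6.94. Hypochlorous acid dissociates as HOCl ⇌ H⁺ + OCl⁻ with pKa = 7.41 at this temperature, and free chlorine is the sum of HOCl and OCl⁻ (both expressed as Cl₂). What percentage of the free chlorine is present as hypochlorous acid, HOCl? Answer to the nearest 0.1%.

[OCl⁻]/[HOCl] = 10^(pH − pKa) = 10^(6.94 − 7.41) = 10^-0.47 = 0.3388.
Fraction as HOCl = 1 / (1 + 0.3388) = 0.7469.

74.7%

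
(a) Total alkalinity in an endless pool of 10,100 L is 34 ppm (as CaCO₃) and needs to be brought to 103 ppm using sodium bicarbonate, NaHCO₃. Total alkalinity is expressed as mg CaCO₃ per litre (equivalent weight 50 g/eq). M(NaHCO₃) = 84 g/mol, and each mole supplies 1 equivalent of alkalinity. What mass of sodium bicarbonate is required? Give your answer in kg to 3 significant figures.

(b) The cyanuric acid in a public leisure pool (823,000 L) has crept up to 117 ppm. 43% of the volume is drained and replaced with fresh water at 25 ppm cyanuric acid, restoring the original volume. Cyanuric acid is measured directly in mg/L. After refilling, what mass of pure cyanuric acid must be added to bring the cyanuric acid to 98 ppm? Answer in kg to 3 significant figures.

(a) Alkalinity to add: (103 − 34) = 69 mg/L as CaCO₃ × 10,100 L = 696.9 g as CaCO₃.
(a) Equivalents: 696.9 g ÷ 50 g/eq = 13.94 eq.
(a) NaHCO₃ supplies 1 eq per mole → 13.94 mol.
(a) Mass: 13.94 mol × 84 g/mol = 1171 g.

(b) After draining 43% and refilling: 117 × 0.57 + 25 × 0.43 = 77.44 ppm.
(b) Deficit to target: 98 − 77.44 = 20.56 mg/L.
(b) Mass: 20.56 mg/L × 823,000 L = 16,920 g cyanuric acid.

(a) 1.17 kg; (b) 16.9 kg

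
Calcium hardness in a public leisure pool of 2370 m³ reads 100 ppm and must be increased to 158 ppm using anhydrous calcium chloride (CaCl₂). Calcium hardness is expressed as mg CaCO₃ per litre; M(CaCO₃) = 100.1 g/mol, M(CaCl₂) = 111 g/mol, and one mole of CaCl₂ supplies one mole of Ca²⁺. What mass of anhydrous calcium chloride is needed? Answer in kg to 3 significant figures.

Volume: 2370 m³ = 2,370,000 L.
Hardness to add: (158 − 100) = 58 mg/L as CaCO₃ × 2,370,000 L = 137,500 g as CaCO₃.
Moles of Ca²⁺ (1 mol Ca²⁺ ≡ 1 mol CaCO₃): 137,500 / 100.1 g/mol = 1373 mol.
Mass of CaCl₂: 1373 × 111 = 152,400 g.

152 kg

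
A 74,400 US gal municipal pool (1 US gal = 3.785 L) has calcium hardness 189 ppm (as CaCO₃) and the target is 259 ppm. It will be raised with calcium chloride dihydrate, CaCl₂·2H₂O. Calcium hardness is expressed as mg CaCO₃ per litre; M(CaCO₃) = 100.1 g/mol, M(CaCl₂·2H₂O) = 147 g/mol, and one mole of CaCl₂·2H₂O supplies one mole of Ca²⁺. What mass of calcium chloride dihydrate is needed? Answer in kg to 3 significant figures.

28.9 kg

Volume: 74,400 US gal × 3.785 L/gal = 281,604 L.
Hardness to add: (259 − 189) = 70 mg/L as CaCO₃ × 281,604 L = 19,710 g as CaCO₃.
Moles of Ca²⁺ (1 mol Ca²⁺ ≡ 1 mol CaCO₃): 19,710 / 100.1 g/mol = 196.9 mol.
Mass of CaCl₂·2H₂O: 196.9 × 147 = 28,950 g.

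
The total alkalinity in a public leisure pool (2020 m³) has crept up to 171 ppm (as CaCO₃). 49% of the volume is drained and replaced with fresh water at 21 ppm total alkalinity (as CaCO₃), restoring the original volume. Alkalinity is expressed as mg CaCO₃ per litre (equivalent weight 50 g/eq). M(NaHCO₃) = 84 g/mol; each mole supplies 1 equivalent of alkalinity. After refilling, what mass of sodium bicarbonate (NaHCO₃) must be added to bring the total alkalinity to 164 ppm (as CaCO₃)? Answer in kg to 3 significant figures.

Volume: 2020 m³ = 2,020,000 L.
After draining 49% and refilling: 171 × 0.51 + 21 × 0.49 = 97.5 ppm.
Deficit to target: 164 − 97.5 = 66.5 mg/L.
As CaCO₃: 66.5 mg/L × 2,020,000 L = 134,300 g; ÷ 50 g/eq ÷ 1 = 2687 mol NaHCO₃.
Mass: 2687 × 84 = 225,700 g.

226 kg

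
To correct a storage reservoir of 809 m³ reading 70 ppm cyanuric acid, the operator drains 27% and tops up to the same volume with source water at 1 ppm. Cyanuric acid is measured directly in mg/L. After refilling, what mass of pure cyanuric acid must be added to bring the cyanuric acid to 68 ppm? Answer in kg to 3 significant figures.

13.5 kg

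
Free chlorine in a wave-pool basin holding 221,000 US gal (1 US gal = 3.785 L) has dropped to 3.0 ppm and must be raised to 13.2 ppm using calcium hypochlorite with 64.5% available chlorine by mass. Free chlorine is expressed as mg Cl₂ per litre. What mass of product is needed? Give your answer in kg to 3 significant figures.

Volume: 221,000 US gal × 3.785 L/gal = 836,485 L.
Chlorine deficit: 13.2 − 3.0 = 10.2 ppm = 10.2 mg/L as Cl₂.
Cl₂ equivalent needed: 10.2 mg/L × 836,485 L = 8,532,000 mg = 8532 g.
Product at 64.5% available chlorine: 8532 / 0.645 = 13,230 g.

13.2 kg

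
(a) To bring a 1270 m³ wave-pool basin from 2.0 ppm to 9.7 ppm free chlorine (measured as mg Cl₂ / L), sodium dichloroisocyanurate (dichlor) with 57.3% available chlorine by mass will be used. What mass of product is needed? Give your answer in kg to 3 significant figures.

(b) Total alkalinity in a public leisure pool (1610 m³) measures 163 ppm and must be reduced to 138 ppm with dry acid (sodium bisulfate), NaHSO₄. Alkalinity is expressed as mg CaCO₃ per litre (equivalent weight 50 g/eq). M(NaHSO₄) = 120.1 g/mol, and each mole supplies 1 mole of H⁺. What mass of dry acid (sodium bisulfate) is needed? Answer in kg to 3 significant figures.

(a) 17.1 kg; (b) 96.7 kg

(a) Volume: 1270 m³ = 1,270,000 L.
(a) Chlorine deficit: 9.7 − 2.0 = 7.7 ppm = 7.7 mg/L as Cl₂.
(a) Cl₂ equivalent needed: 7.7 mg/L × 1,270,000 L = 9,779,000 mg = 9779 g.
(a) Product at 57.3% available chlorine: 9779 / 0.573 = 17,070 g.

(b) Volume: 1610 m³ = 1,610,000 L.
(b) Alkalinity to neutralize: (163 − 138) = 25 mg/L as CaCO₃ × 1,610,000 L = 40,250 g as CaCO₃.
(b) Equivalents of H⁺ required: 40,250 ÷ 50 g/eq = 805 eq = 805 mol NaHSO₄.
(b) Mass of NaHSO₄: 805 × 120.1 = 96,680 g.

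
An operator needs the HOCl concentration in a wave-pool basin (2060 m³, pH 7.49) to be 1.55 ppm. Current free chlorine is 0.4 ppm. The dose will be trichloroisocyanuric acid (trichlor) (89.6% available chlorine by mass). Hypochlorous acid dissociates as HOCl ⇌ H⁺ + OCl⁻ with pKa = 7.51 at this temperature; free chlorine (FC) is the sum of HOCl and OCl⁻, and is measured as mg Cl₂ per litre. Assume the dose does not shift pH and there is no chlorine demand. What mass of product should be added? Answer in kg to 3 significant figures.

6.05 kg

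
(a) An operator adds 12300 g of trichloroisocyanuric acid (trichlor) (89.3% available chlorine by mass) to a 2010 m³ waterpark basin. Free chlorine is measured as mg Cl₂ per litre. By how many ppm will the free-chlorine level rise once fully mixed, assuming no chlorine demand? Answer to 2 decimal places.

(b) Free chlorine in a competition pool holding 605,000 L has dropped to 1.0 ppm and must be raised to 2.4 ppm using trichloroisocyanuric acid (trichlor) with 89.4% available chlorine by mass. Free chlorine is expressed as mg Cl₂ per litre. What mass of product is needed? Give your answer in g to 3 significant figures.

(a) Volume: 2010 m³ = 2,010,000 L.
(a) Available chlorine delivered: 12,300 g × 0.893 = 10,980 g as Cl₂.
(a) Concentration rise: 10,980 g / 2,010,000 L = 5.465 mg/L = 5.46 ppm.

(b) Chlorine deficit: 2.4 − 1.0 = 1.4 ppm = 1.4 mg/L as Cl₂.
(b) Cl₂ equivalent needed: 1.4 mg/L × 605,000 L = 847,000 mg = 847 g.
(b) Product at 89.4% available chlorine: 847 / 0.894 = 947.4 g.

(a) 5.46 ppm; (b) 947 g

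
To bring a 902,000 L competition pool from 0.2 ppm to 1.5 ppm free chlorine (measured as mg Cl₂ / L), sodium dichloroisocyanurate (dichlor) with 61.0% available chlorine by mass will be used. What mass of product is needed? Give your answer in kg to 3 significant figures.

Chlorine deficit: 1.5 − 0.2 = 1.3 ppm = 1.3 mg/L as Cl₂.
Cl₂ equivalent needed: 1.3 mg/L × 902,000 L = 1,173,000 mg = 1173 g.
Product at 61.0% available chlorine: 1173 / 0.61 = 1922 g.

1.92 kg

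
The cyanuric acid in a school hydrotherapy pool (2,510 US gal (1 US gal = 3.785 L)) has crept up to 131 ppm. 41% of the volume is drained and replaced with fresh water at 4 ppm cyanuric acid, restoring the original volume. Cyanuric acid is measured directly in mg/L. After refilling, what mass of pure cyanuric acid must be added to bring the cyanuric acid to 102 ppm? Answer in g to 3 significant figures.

219 g

Volume: 2,510 US gal × 3.785 L/gal = 9,500 L.
After draining 41% and refilling: 131 × 0.59 + 4 × 0.41 = 78.93 ppm.
Deficit to target: 102 − 78.93 = 23.07 mg/L.
Mass: 23.07 mg/L × 9,500 L = 219.2 g cyanuric acid.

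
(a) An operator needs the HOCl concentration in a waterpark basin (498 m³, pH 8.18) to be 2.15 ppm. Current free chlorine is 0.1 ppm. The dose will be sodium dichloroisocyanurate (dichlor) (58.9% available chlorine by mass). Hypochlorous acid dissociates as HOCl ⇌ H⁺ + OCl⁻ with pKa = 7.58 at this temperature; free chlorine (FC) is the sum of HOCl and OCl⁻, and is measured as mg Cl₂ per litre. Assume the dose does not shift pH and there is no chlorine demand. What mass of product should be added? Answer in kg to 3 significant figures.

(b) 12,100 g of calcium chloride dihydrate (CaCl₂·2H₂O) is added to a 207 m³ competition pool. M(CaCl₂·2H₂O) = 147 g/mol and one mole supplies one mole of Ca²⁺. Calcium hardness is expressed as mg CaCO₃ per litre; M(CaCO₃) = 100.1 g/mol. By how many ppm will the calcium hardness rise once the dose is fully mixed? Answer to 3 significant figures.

(a) Volume: 498 m³ = 498,000 L.
(a) [OCl⁻]/[HOCl] = 10^(pH − pKa) = 10^(8.18 − 7.58) = 3.981; fraction as HOCl = 1/(1 + 3.981) = 0.2008.
(a) Free chlorine required for 2.15 ppm HOCl: 2.15 / 0.2008 = 10.71 ppm.
(a) FC to add: 10.71 − 0.1 = 10.61 mg/L as Cl₂.
(a) Cl₂ equivalent: 10.61 mg/L × 498,000 L = 5283 g.
(a) Product at 58.9% available Cl: 5283 / 0.589 = 8970 g.

(b) Volume: 207 m³ = 207,000 L.
(b) Moles of Ca²⁺: 12,100 g ÷ 147 g/mol = 82.31 mol.
(b) As CaCO₃: 82.31 mol × 100.1 g/mol = 8240 g.
(b) Rise: 8240 g / 207,000 L × 1000 = 39.8 mg/L.

(a) 8.97 kg; (b) 39.8 ppm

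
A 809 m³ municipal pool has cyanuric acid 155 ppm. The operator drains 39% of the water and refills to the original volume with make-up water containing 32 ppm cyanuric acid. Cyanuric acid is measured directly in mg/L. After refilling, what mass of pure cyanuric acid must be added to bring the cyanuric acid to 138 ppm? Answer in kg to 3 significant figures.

Volume: 809 m³ = 809,000 L.
After draining 39% and refilling: 155 × 0.61 + 32 × 0.39 = 107.03 ppm.
Deficit to target: 138 − 107.03 = 30.97 mg/L.
Mass: 30.97 mg/L × 809,000 L = 25,050 g cyanuric acid.

25.1 kg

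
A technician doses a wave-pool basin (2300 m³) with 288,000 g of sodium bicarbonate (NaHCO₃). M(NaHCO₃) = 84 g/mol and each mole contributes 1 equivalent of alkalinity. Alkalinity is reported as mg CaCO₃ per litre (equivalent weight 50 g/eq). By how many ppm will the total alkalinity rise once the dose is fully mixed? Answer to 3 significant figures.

74.5 ppm

Volume: 2300 m³ = 2,300,000 L.
Moles of NaHCO₃: 288,000 g ÷ 84 g/mol = 3429 mol → 3429 eq of alkalinity.
As CaCO₃: 3429 eq × 50 g/eq = 171,400 g.
Rise: 171,400 g / 2,300,000 L × 1000 = 74.53 mg/L.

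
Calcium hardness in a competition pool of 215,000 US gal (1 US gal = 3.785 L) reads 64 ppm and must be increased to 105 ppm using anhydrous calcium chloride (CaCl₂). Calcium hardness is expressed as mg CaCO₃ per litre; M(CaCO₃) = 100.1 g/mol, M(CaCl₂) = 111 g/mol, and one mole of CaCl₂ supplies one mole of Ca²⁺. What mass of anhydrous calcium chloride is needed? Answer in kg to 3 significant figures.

37.0 kg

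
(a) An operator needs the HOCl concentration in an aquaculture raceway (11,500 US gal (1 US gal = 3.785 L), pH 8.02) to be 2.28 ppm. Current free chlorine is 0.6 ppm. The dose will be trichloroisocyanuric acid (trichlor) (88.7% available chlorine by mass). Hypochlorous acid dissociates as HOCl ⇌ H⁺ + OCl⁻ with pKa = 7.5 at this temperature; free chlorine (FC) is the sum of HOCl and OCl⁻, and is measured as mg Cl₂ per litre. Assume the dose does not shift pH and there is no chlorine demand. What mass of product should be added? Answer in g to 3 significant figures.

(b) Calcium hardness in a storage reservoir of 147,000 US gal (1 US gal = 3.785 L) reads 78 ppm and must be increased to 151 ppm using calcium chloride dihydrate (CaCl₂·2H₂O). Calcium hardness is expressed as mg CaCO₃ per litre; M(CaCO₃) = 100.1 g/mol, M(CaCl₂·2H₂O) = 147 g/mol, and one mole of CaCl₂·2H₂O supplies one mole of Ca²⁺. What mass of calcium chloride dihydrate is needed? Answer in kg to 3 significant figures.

(a) Volume: 11,500 US gal × 3.785 L/gal = 43,528 L.
(a) [OCl⁻]/[HOCl] = 10^(pH − pKa) = 10^(8.02 − 7.5) = 3.311; fraction as HOCl = 1/(1 + 3.311) = 0.2319.
(a) Free chlorine required for 2.28 ppm HOCl: 2.28 / 0.2319 = 9.83 ppm.
(a) FC to add: 9.83 − 0.6 = 9.23 mg/L as Cl₂.
(a) Cl₂ equivalent: 9.23 mg/L × 43,528 L = 401.7 g.
(a) Product at 88.7% available Cl: 401.7 / 0.887 = 452.9 g.

(b) Volume: 147,000 US gal × 3.785 L/gal = 556,395 L.
(b) Hardness to add: (151 − 78) = 73 mg/L as CaCO₃ × 556,395 L = 40,620 g as CaCO₃.
(b) Moles of Ca²⁺ (1 mol Ca²⁺ ≡ 1 mol CaCO₃): 40,620 / 100.1 g/mol = 405.8 mol.
(b) Mass of CaCl₂·2H₂O: 405.8 × 147 = 59,650 g.

(a) 453 g; (b) 59.6 kg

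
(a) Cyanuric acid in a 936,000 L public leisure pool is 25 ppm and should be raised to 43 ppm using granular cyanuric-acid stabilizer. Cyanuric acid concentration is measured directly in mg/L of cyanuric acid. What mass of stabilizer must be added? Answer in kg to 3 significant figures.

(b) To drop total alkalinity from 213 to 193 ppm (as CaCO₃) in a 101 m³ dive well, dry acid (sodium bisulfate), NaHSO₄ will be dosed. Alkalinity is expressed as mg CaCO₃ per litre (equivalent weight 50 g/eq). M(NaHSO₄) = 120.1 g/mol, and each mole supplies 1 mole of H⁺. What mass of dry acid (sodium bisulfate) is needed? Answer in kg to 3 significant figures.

(a) 16.8 kg; (b) 4.85 kg

(a) CYA to add: (43 − 25) = 18 mg/L × 936,000 L = 16,850 g cyanuric acid.

(b) Volume: 101 m³ = 101,000 L.
(b) Alkalinity to neutralize: (213 − 193) = 20 mg/L as CaCO₃ × 101,000 L = 2020 g as CaCO₃.
(b) Equivalents of H⁺ required: 2020 ÷ 50 g/eq = 40.4 eq = 40.4 mol NaHSO₄.
(b) Mass of NaHSO₄: 40.4 × 120.1 = 4852 g.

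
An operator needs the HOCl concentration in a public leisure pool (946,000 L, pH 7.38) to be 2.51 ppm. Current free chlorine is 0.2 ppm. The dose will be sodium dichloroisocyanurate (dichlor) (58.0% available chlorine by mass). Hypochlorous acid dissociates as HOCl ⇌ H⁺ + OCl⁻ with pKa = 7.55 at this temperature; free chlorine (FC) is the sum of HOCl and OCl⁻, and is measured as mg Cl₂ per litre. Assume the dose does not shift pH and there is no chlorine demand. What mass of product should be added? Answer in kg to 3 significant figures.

6.54 kg

[OCl⁻]/[HOCl] = 10^(pH − pKa) = 10^(7.38 − 7.55) = 0.6761; fraction as HOCl = 1/(1 + 0.6761) = 0.5966.
Free chlorine required for 2.51 ppm HOCl: 2.51 / 0.5966 = 4.207 ppm.
FC to add: 4.207 − 0.2 = 4.007 mg/L as Cl₂.
Cl₂ equivalent: 4.007 mg/L × 946,000 L = 3791 g.
Product at 58.0% available Cl: 3791 / 0.58 = 6536 g.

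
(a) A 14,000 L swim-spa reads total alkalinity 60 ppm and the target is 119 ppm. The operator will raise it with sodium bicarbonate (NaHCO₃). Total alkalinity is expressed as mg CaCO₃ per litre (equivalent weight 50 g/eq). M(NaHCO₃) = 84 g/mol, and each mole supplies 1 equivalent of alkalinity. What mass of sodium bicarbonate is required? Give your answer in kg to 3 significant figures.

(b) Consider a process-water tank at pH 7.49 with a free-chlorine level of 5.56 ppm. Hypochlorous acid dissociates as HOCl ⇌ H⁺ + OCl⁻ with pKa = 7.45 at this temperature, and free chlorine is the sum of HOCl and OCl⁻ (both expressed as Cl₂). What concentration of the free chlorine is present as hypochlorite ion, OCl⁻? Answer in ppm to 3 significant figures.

(a) Alkalinity to add: (119 − 60) = 59 mg/L as CaCO₃ × 14,000 L = 826 g as CaCO₃.
(a) Equivalents: 826 g ÷ 50 g/eq = 16.52 eq.
(a) NaHCO₃ supplies 1 eq per mole → 16.52 mol.
(a) Mass: 16.52 mol × 84 g/mol = 1388 g.

(b) [OCl⁻]/[HOCl] = 10^(pH − pKa) = 10^(7.49 − 7.45) = 10^0.04 = 1.096.
(b) Fraction as HOCl = 1 / (1 + 1.096) = 0.477.
(b) OCl⁻ = (1 − 0.477) × 5.56 ppm = 2.908 ppm.

(a) 1.39 kg; (b) 2.91 ppm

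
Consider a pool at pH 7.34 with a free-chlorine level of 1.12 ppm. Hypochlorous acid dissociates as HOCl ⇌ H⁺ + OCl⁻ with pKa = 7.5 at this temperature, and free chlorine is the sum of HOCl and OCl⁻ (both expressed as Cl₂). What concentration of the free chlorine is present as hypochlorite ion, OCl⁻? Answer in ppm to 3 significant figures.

[OCl⁻]/[HOCl] = 10^(pH − pKa) = 10^(7.34 − 7.5) = 10^-0.16 = 0.6918.
Fraction as HOCl = 1 / (1 + 0.6918) = 0.5911.
OCl⁻ = (1 − 0.5911) × 1.12 ppm = 0.458 ppm.

0.458 ppm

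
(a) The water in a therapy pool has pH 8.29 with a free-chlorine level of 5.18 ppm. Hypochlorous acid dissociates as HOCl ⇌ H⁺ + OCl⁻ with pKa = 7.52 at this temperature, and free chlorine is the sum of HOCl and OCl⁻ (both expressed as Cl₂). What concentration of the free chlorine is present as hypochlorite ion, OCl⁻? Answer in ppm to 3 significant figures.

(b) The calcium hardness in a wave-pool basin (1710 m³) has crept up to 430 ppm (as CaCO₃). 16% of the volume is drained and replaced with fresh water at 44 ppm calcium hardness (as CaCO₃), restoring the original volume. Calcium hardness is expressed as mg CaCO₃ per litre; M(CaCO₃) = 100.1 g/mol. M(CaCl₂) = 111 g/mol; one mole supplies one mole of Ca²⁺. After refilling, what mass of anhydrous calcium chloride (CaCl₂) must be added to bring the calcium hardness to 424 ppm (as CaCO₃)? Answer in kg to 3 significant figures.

(a) 4.43 ppm; (b) 106 kg

(a) [OCl⁻]/[HOCl] = 10^(pH − pKa) = 10^(8.29 − 7.52) = 10^0.77 = 5.888.
(a) Fraction as HOCl = 1 / (1 + 5.888) = 0.1452.
(a) OCl⁻ = (1 − 0.1452) × 5.18 ppm = 4.428 ppm.

(b) Volume: 1710 m³ = 1,710,000 L.
(b) After draining 16% and refilling: 430 × 0.84 + 44 × 0.16 = 368.24 ppm.
(b) Deficit to target: 424 − 368.24 = 55.76 mg/L.
(b) As CaCO₃: 55.76 mg/L × 1,710,000 L = 95,350 g; ÷ 100.1 = 952.5 mol Ca²⁺.
(b) Mass: 952.5 × 111 = 105,700 g.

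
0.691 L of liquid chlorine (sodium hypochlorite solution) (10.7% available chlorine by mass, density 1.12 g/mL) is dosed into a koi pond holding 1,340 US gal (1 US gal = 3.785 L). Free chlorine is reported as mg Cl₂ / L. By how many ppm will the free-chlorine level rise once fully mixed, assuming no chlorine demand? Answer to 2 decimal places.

Volume: 1,340 US gal × 3.785 L/gal = 5,072 L.
Mass of solution: 0.691 L × 1000 mL/L × 1.12 g/mL = 773.9 g.
Available chlorine delivered: 773.9 g × 0.107 = 82.81 g as Cl₂.
Concentration rise: 82.81 g / 5,072 L = 16.33 mg/L = 16.33 ppm.

16.33 ppm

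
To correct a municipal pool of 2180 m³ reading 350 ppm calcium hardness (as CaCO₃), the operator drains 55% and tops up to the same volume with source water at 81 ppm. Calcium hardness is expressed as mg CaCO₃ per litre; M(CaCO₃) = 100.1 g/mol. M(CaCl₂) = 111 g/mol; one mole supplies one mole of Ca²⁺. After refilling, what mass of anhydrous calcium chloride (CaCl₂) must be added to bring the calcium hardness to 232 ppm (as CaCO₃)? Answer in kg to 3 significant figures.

Volume: 2180 m³ = 2,180,000 L.
After draining 55% and refilling: 350 × 0.45 + 81 × 0.55 = 202.05 ppm.
Deficit to target: 232 − 202.05 = 29.95 mg/L.
As CaCO₃: 29.95 mg/L × 2,180,000 L = 65,290 g; ÷ 100.1 = 652.3 mol Ca²⁺.
Mass: 652.3 × 111 = 72,400 g.

72.4 kg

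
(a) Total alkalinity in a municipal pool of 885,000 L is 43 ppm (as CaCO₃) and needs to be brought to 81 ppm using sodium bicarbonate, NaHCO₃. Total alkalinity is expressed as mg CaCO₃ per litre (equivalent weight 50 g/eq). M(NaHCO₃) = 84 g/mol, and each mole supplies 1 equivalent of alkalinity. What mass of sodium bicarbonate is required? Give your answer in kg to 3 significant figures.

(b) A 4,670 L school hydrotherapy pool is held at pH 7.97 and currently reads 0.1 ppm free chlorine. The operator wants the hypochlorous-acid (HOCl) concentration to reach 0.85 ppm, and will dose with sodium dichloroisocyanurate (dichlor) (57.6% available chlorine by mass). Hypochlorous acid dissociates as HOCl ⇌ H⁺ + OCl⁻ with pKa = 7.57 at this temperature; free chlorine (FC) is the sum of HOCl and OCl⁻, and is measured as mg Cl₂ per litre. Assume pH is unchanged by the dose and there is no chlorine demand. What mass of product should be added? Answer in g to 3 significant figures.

(a) Alkalinity to add: (81 − 43) = 38 mg/L as CaCO₃ × 885,000 L = 33,630 g as CaCO₃.
(a) Equivalents: 33,630 g ÷ 50 g/eq = 672.6 eq.
(a) NaHCO₃ supplies 1 eq per mole → 672.6 mol.
(a) Mass: 672.6 mol × 84 g/mol = 56,500 g.

(b) [OCl⁻]/[HOCl] = 10^(pH − pKa) = 10^(7.97 − 7.57) = 2.512; fraction as HOCl = 1/(1 + 2.512) = 0.2847.
(b) Free chlorine required for 0.85 ppm HOCl: 0.85 / 0.2847 = 2.985 ppm.
(b) FC to add: 2.985 − 0.1 = 2.885 mg/L as Cl₂.
(b) Cl₂ equivalent: 2.885 mg/L × 4,670 L = 13.47 g.
(b) Product at 57.6% available Cl: 13.47 / 0.576 = 23.39 g.

(a) 56.5 kg; (b) 23.4 g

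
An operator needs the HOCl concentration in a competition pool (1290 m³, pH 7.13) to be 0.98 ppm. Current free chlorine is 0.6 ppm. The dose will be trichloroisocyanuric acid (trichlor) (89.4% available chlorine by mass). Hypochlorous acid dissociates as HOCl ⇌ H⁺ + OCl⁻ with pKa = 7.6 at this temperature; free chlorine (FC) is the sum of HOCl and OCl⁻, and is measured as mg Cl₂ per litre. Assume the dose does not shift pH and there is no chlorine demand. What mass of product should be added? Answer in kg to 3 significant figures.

1.03 kg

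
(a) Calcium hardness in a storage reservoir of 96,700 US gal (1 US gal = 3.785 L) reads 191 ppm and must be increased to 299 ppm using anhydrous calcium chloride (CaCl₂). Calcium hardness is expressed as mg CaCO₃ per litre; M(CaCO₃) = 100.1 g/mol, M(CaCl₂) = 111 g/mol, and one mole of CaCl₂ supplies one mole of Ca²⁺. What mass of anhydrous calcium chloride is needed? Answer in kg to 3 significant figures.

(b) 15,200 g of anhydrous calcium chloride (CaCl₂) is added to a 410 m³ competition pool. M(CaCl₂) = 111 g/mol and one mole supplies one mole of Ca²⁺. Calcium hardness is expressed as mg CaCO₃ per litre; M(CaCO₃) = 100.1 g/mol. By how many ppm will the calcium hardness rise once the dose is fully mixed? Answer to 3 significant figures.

(a) 43.8 kg; (b) 33.4 ppm

(a) Volume: 96,700 US gal × 3.785 L/gal = 366,010 L.
(a) Hardness to add: (299 − 191) = 108 mg/L as CaCO₃ × 366,010 L = 39,530 g as CaCO₃.
(a) Moles of Ca²⁺ (1 mol Ca²⁺ ≡ 1 mol CaCO₃): 39,530 / 100.1 g/mol = 394.9 mol.
(a) Mass of CaCl₂: 394.9 × 111 = 43,830 g.

(b) Volume: 410 m³ = 410,000 L.
(b) Moles of Ca²⁺: 15,200 g ÷ 111 g/mol = 136.9 mol.
(b) As CaCO₃: 136.9 mol × 100.1 g/mol = 13,710 g.
(b) Rise: 13,710 g / 410,000 L × 1000 = 33.43 mg/L.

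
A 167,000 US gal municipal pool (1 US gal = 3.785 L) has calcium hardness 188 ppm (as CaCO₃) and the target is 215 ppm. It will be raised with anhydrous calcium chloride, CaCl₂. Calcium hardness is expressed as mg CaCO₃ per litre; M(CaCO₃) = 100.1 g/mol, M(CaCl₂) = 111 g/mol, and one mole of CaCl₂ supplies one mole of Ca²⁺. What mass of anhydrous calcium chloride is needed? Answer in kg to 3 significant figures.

18.9 kg

Volume: 167,000 US gal × 3.785 L/gal = 632,095 L.
Hardness to add: (215 − 188) = 27 mg/L as CaCO₃ × 632,095 L = 17,070 g as CaCO₃.
Moles of Ca²⁺ (1 mol Ca²⁺ ≡ 1 mol CaCO₃): 17,070 / 100.1 g/mol = 170.5 mol.
Mass of CaCl₂: 170.5 × 111 = 18,920 g.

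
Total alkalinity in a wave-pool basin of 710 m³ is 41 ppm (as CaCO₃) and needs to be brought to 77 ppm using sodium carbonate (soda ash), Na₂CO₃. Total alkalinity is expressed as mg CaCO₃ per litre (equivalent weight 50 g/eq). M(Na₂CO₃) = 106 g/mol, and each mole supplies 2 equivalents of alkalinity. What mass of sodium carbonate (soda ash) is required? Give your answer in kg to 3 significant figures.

27.1 kg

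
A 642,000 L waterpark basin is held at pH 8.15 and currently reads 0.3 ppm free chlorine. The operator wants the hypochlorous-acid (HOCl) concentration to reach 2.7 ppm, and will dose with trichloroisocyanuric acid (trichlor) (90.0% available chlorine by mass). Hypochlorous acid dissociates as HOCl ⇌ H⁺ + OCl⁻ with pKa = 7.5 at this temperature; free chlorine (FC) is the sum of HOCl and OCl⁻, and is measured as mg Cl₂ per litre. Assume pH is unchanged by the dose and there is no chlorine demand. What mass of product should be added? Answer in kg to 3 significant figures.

[OCl⁻]/[HOCl] = 10^(pH − pKa) = 10^(8.15 − 7.5) = 4.467; fraction as HOCl = 1/(1 + 4.467) = 0.1829.
Free chlorine required for 2.7 ppm HOCl: 2.7 / 0.1829 = 14.76 ppm.
FC to add: 14.76 − 0.3 = 14.46 mg/L as Cl₂.
Cl₂ equivalent: 14.46 mg/L × 642,000 L = 9284 g.
Product at 90.0% available Cl: 9284 / 0.9 = 10,320 g.

10.3 kg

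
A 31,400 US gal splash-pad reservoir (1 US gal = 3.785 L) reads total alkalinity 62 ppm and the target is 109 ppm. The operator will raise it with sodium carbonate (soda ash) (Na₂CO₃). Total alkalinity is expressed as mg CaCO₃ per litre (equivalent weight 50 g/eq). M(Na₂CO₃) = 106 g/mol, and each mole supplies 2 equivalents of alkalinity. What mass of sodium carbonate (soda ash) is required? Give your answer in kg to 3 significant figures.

5.92 kg

Volume: 31,400 US gal × 3.785 L/gal = 118,849 L.
Alkalinity to add: (109 − 62) = 47 mg/L as CaCO₃ × 118,849 L = 5586 g as CaCO₃.
Equivalents: 5586 g ÷ 50 g/eq = 111.7 eq.
Each mole of Na₂CO₃ supplies 2 eq, so 111.7 / 2 = 55.86 mol.
Mass: 55.86 mol × 106 g/mol = 5921 g.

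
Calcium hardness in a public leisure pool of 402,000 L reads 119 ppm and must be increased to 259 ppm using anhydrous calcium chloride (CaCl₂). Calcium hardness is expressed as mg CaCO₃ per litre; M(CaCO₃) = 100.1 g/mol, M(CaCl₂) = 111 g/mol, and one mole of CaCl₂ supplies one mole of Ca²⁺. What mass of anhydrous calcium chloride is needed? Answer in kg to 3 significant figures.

Hardness to add: (259 − 119) = 140 mg/L as CaCO₃ × 402,000 L = 56,280 g as CaCO₃.
Moles of Ca²⁺ (1 mol Ca²⁺ ≡ 1 mol CaCO₃): 56,280 / 100.1 g/mol = 562.2 mol.
Mass of CaCl₂: 562.2 × 111 = 62,410 g.

62.4 kg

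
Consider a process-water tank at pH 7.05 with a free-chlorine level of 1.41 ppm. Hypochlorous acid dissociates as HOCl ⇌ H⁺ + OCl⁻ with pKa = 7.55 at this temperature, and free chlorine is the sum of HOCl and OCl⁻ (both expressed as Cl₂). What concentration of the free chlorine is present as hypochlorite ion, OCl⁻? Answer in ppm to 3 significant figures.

0.339 ppm

[OCl⁻]/[HOCl] = 10^(pH − pKa) = 10^(7.05 − 7.55) = 10^-0.50 = 0.3162.
Fraction as HOCl = 1 / (1 + 0.3162) = 0.7597.
OCl⁻ = (1 − 0.7597) × 1.41 ppm = 0.3388 ppm.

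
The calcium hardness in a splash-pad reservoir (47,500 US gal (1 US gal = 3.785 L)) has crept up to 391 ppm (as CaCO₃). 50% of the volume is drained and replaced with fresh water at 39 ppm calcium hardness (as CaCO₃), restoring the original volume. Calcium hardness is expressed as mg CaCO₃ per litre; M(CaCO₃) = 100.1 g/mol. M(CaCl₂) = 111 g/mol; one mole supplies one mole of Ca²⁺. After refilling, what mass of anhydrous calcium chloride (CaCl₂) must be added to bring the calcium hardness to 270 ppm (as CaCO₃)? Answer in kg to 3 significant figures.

11.0 kg

Volume: 47,500 US gal × 3.785 L/gal = 179,788 L.
After draining 50% and refilling: 391 × 0.50 + 39 × 0.50 = 215 ppm.
Deficit to target: 270 − 215 = 55 mg/L.
As CaCO₃: 55 mg/L × 179,788 L = 9888 g; ÷ 100.1 = 98.78 mol Ca²⁺.
Mass: 98.78 × 111 = 10,970 g.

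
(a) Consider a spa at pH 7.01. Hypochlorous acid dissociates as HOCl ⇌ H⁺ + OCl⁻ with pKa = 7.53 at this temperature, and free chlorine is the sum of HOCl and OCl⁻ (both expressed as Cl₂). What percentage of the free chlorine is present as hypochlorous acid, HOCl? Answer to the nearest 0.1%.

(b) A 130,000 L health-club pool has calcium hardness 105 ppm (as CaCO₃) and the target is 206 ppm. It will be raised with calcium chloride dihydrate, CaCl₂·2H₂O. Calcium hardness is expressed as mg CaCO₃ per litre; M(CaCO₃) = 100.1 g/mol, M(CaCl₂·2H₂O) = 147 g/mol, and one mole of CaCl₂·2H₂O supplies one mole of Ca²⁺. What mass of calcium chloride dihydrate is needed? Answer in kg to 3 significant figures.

(a) [OCl⁻]/[HOCl] = 10^(pH − pKa) = 10^(7.01 − 7.53) = 10^-0.52 = 0.302.
(a) Fraction as HOCl = 1 / (1 + 0.302) = 0.7681.

(b) Hardness to add: (206 − 105) = 101 mg/L as CaCO₃ × 130,000 L = 13,130 g as CaCO₃.
(b) Moles of Ca²⁺ (1 mol Ca²⁺ ≡ 1 mol CaCO₃): 13,130 / 100.1 g/mol = 131.2 mol.
(b) Mass of CaCl₂·2H₂O: 131.2 × 147 = 19,280 g.

(a) 76.8%; (b) 19.3 kg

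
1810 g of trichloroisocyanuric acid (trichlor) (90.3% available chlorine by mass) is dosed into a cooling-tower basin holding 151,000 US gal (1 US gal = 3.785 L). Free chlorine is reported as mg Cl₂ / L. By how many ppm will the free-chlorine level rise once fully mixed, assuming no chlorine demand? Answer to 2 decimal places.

2.86 ppm

Volume: 151,000 US gal × 3.785 L/gal = 571,535 L.
Available chlorine delivered: 1810 g × 0.903 = 1634 g as Cl₂.
Concentration rise: 1634 g / 571,535 L = 2.86 mg/L = 2.86 ppm.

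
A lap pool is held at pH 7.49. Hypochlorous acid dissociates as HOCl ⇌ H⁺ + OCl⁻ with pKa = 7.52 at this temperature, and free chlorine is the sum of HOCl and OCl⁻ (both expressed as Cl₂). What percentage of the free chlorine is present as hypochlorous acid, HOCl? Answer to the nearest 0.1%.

51.7%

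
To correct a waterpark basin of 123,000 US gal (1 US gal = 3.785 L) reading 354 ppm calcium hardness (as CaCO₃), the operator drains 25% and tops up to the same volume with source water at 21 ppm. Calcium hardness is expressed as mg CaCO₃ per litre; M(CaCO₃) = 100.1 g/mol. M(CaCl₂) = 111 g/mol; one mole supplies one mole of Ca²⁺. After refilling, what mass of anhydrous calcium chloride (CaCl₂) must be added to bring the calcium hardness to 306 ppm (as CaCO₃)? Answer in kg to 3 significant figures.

18.2 kg

Volume: 123,000 US gal × 3.785 L/gal = 465,555 L.
After draining 25% and refilling: 354 × 0.75 + 21 × 0.25 = 270.75 ppm.
Deficit to target: 306 − 270.75 = 35.25 mg/L.
As CaCO₃: 35.25 mg/L × 465,555 L = 16,410 g; ÷ 100.1 = 163.9 mol Ca²⁺.
Mass: 163.9 × 111 = 18,200 g.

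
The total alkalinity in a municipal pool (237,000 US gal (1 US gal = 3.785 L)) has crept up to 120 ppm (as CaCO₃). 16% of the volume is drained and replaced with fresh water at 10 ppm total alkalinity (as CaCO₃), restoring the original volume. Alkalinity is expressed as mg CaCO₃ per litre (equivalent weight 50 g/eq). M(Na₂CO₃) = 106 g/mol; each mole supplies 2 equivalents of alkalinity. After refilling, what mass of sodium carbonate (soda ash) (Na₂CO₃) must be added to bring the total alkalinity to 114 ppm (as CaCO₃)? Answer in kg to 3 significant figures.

Volume: 237,000 US gal × 3.785 L/gal = 897,045 L.
After draining 16% and refilling: 120 × 0.84 + 10 × 0.16 = 102.4 ppm.
Deficit to target: 114 − 102.4 = 11.6 mg/L.
As CaCO₃: 11.6 mg/L × 897,045 L = 10,410 g; ÷ 50 g/eq ÷ 2 = 104.1 mol Na₂CO₃.
Mass: 104.1 × 106 = 11,030 g.

11.0 kg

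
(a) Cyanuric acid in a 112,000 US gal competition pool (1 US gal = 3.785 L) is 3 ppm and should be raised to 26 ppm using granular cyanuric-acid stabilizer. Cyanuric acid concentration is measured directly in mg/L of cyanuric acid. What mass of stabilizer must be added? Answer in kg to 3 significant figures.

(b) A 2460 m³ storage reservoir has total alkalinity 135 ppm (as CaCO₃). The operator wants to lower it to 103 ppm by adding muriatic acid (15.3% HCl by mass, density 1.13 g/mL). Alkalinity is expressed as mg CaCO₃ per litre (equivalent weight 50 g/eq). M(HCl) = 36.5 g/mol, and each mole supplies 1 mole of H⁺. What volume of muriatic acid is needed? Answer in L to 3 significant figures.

(a) Volume: 112,000 US gal × 3.785 L/gal = 423,920 L.
(a) CYA to add: (26 − 3) = 23 mg/L × 423,920 L = 9750 g cyanuric acid.

(b) Volume: 2460 m³ = 2,460,000 L.
(b) Alkalinity to neutralize: (135 − 103) = 32 mg/L as CaCO₃ × 2,460,000 L = 78,720 g as CaCO₃.
(b) Equivalents of H⁺ required: 78,720 ÷ 50 g/eq = 1574 eq = 1574 mol HCl.
(b) Mass of HCl: 1574 × 36.5 = 57,470 g.
(b) Mass of 15.3% solution: 57,470 / 0.153 = 375,600 g.
(b) Volume: 375,600 g ÷ 1.13 g/mL = 332,400 mL.

(a) 9.75 kg; (b) 332 L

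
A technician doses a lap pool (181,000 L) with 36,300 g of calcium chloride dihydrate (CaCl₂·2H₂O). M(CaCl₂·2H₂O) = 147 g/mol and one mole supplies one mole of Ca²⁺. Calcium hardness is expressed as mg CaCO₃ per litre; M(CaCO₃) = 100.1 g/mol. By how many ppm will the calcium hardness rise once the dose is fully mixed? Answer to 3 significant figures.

137 ppm

Moles of Ca²⁺: 36,300 g ÷ 147 g/mol = 246.9 mol.
As CaCO₃: 246.9 mol × 100.1 g/mol = 24,720 g.
Rise: 24,720 g / 181,000 L × 1000 = 136.6 mg/L.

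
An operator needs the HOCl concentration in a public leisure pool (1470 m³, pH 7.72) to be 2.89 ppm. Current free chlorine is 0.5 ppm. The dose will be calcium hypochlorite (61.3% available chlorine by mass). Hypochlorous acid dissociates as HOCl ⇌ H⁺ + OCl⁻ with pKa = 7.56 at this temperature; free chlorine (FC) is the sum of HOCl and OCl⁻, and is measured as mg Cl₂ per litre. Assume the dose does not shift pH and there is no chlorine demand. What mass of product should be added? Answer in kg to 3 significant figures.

Volume: 1470 m³ = 1,470,000 L.
[OCl⁻]/[HOCl] = 10^(pH − pKa) = 10^(7.72 − 7.56) = 1.445; fraction as HOCl = 1/(1 + 1.445) = 0.4089.
Free chlorine required for 2.89 ppm HOCl: 2.89 / 0.4089 = 7.067 ppm.
FC to add: 7.067 − 0.5 = 6.567 mg/L as Cl₂.
Cl₂ equivalent: 6.567 mg/L × 1,470,000 L = 9654 g.
Product at 61.3% available Cl: 9654 / 0.613 = 15,750 g.

15.7 kg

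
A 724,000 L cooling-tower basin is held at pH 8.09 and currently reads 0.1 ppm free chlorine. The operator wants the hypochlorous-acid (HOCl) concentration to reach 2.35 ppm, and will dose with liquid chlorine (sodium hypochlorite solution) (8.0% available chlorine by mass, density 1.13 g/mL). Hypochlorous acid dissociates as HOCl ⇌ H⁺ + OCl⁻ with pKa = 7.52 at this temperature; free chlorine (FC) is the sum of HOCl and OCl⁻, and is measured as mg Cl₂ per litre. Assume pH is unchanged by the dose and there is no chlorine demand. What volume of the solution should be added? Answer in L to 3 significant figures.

87.9 L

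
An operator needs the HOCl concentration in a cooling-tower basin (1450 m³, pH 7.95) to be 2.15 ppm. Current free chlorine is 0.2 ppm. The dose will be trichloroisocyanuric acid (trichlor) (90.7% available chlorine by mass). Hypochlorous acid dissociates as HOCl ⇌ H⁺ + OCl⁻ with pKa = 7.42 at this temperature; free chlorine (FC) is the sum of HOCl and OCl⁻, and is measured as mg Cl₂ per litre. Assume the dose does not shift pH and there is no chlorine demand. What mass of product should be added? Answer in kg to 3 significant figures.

14.8 kg

Volume: 1450 m³ = 1,450,000 L.
[OCl⁻]/[HOCl] = 10^(pH − pKa) = 10^(7.95 − 7.42) = 3.388; fraction as HOCl = 1/(1 + 3.388) = 0.2279.
Free chlorine required for 2.15 ppm HOCl: 2.15 / 0.2279 = 9.435 ppm.
FC to add: 9.435 − 0.2 = 9.235 mg/L as Cl₂.
Cl₂ equivalent: 9.235 mg/L × 1,450,000 L = 13,390 g.
Product at 90.7% available Cl: 13,390 / 0.907 = 14,760 g.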